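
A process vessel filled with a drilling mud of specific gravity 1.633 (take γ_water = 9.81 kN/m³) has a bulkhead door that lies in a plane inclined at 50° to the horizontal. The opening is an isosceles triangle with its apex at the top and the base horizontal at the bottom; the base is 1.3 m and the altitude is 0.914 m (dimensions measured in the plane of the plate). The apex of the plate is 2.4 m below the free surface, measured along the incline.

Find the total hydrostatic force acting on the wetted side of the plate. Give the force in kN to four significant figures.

F ≈ 21.94 kN

γ = 1.633 × 9.81 = 16.01973 kN/m³.
Let θ = 50° be the plate's angle to the horizontal; measure y along the incline from where the plane meets the free surface. Vertical depth h = y·sinθ with sinθ = 0.766044.
With the apex up, the centroid sits 2h/3 = 2 × 0.914/3 = 0.609333 m below the apex, so y_c = 2.4 + 0.609333 = 3.00933 m and h_c = 3.00933 × 0.766044 = 2.30528 m.
A = ½ × 1.3 × 0.914 = 0.5941 m².
Resultant F = γ·h_c·A = 16.01973 × 2.30528 × 0.5941 = 21.9401 kN.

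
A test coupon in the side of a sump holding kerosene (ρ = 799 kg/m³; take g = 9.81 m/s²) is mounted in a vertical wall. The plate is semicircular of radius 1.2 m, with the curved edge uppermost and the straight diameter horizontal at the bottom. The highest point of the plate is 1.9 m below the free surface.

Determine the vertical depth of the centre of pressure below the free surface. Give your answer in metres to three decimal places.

γ = ρg = 799 × 9.81 / 1000 = 7.83819 kN/m³.
The centroid lies 4r/(3π) = 0.509296 m above the diameter, so r − 4r/(3π) = 1.2 − 0.509296 = 0.690704 m below the topmost point, so the centroid depth is h_c = 1.9 + 0.690704 = 2.5907 m.
A = πr²/2 = π × 1.2²/2 = 2.26195 m².
Resultant F = γ·h_c·A = 7.83819 × 2.5907 × 2.26195 = 45.9321 kN.
I_c = (π/8 − 8/(9π))·r⁴ = 0.109757 × 1.2⁴ = 0.227592 m⁴.
Centre of pressure: y_p = y_c + I_c/(y_c·A) = 2.5907 + 0.227592/(2.5907 × 2.26195) = 2.5907 + 0.038838 = 2.62954 m along the plane.

h_p = 2.630 m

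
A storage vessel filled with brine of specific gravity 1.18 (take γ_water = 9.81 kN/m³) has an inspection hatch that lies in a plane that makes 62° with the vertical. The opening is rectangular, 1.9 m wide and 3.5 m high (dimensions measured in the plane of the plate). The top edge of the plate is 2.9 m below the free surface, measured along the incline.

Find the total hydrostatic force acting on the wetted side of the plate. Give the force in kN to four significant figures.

F ≈ 168.0 kN

γ = 1.18 × 9.81 = 11.5758 kN/m³.
The plate makes 62° with the vertical, i.e. θ = 90° − 62° = 28° to the horizontal. Measuring y along the incline from the free-surface line, vertical depth h = y·sinθ with sinθ = 0.469472.
The centroid lies 3.5/2 = 1.75 m below the top edge, so y_c = 2.9 + 1.75 = 4.65 m and h_c = 4.65 × 0.469472 = 2.18304 m.
A = 1.9 × 3.5 = 6.65 m².
Resultant F = γ·h_c·A = 11.5758 × 2.18304 × 6.65 = 168.048 kN.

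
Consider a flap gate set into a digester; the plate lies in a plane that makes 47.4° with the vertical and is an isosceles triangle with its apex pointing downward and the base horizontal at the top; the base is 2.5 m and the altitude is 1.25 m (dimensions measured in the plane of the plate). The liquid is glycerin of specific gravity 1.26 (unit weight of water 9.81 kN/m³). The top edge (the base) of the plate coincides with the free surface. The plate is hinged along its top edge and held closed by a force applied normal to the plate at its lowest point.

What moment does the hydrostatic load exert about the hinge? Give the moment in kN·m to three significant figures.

γ = 1.26 × 9.81 = 12.3606 kN/m³.
The plate makes 47.4° with the vertical, i.e. θ = 90° − 47.4° = 42.6° to the horizontal. Measuring y along the incline from the free-surface line, vertical depth h = y·sinθ with sinθ = 0.676876.
With the apex down, the centroid sits h/3 = 1.25/3 = 0.416667 m below the base (the top edge), so y_c = 0.416667 m and h_c = 0.416667 × 0.676876 = 0.282032 m.
A = ½ × 2.5 × 1.25 = 1.5625 m².
Resultant F = γ·h_c·A = 12.3606 × 0.282032 × 1.5625 = 5.44701 kN.
I_c = b·h³/36 = 2.5 × 1.25³/36 = 0.135634 m⁴.
Centre of pressure: y_p = y_c + I_c/(y_c·A) = 0.416667 + 0.135634/(0.416667 × 1.5625) = 0.416667 + 0.208334 = 0.625001 m along the plane.
The resultant acts 0.416667 + 0.208334 = 0.625001 m (along the plate) below the hinge at the top edge, so the moment about the hinge is M = F × 0.625001 = 5.44701 × 0.625001 = 3.40439 kN·m.

M ≈ 3.40 kN·m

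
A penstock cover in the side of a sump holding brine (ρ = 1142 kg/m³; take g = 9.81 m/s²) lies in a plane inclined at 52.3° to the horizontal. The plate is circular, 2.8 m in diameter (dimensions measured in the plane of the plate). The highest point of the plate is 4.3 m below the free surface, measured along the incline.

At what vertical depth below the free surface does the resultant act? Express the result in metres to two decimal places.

h_p = 4.58 m

γ = ρg = 1142 × 9.81 / 1000 = 11.20302 kN/m³.
Let θ = 52.3° be the plate's angle to the horizontal; measure y along the incline from where the plane meets the free surface. Vertical depth h = y·sinθ with sinθ = 0.791224.
The centroid is at the centre, 1.4 m below the top of the plate, so y_c = 4.3 + 1.4 = 5.7 m and h_c = 5.7 × 0.791224 = 4.50998 m.
A = π(1.4)² = 6.15752 m².
Resultant F = γ·h_c·A = 11.20302 × 4.50998 × 6.15752 = 311.111 kN.
I_c = πr⁴/4 = π × 1.4⁴/4 = 3.01719 m⁴.
Centre of pressure: y_p = y_c + I_c/(y_c·A) = 5.7 + 3.01719/(5.7 × 6.15752) = 5.7 + 0.0859651 = 5.78597 m along the plane.
Vertically, h_p = y_p·sinθ = 5.78597 × 0.791224 = 4.578 m.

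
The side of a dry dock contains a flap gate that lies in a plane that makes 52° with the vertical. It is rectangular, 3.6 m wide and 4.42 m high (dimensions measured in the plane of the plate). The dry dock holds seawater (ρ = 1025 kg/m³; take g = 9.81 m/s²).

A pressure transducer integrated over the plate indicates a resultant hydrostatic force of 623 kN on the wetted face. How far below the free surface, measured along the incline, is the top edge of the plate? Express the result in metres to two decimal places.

γ = ρg = 1025 × 9.81 / 1000 = 10.05525 kN/m³.
A = 3.6 × 4.42 = 15.912 m².
From F = γ·h_c·A, the centroid depth is h_c = 623/(10.05525 × 15.912) = 3.89377 m.
The plate makes 52° with the vertical, i.e. θ = 90° − 52° = 38° to the horizontal. Measuring y along the incline from the free-surface line, vertical depth h = y·sinθ with sinθ = 0.615661.
Along the incline, y_c = h_c/sinθ = 3.89377/0.615661 = 6.32454 m.
The centroid lies 4.42/2 = 2.21 m below the top edge, so the top edge sits at y_top = 6.32454 − 2.21 = 4.11454 m along the incline.

y_top ≈ 4.11 m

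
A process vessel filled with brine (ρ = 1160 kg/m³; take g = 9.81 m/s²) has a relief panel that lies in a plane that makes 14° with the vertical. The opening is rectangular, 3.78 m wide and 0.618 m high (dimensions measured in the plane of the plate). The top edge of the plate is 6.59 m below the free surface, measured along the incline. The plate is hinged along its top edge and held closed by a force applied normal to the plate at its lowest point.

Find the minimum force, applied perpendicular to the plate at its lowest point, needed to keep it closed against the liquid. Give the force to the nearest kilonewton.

γ = ρg = 1160 × 9.81 / 1000 = 11.3796 kN/m³.
The plate makes 14° with the vertical, i.e. θ = 90° − 14° = 76° to the horizontal. Measuring y along the incline from the free-surface line, vertical depth h = y·sinθ with sinθ = 0.970296.
The centroid lies 0.618/2 = 0.309 m below the top edge, so y_c = 6.59 + 0.309 = 6.899 m and h_c = 6.899 × 0.970296 = 6.69407 m.
A = 3.78 × 0.618 = 2.33604 m².
Resultant F = γ·h_c·A = 11.3796 × 6.69407 × 2.33604 = 177.95 kN.
I_c = b·h³/12 = 3.78 × 0.618³/12 = 0.0743491 m⁴.
Centre of pressure: y_p = y_c + I_c/(y_c·A) = 6.899 + 0.0743491/(6.899 × 2.33604) = 6.899 + 0.00461327 = 6.90361 m along the plane.
The resultant acts 0.309 + 0.00461327 = 0.313613 m (along the plate) below the hinge at the top edge, so the moment about the hinge is M = F × 0.313613 = 177.95 × 0.313613 = 55.8074 kN·m.
A normal force at the bottom, 0.618 m from the hinge, must supply this moment: P = 55.8074/0.618 = 90.3032 kN.

P ≈ 90 kN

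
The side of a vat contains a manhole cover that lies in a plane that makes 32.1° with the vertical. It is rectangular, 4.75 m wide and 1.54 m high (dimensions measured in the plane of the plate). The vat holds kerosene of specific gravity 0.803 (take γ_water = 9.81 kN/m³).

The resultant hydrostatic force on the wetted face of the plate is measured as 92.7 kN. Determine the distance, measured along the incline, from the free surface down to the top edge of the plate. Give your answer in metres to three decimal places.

γ = 0.803 × 9.81 = 7.87743 kN/m³.
A = 4.75 × 1.54 = 7.315 m².
From F = γ·h_c·A, the centroid depth is h_c = 92.7/(7.87743 × 7.315) = 1.60872 m.
The plate makes 32.1° with the vertical, i.e. θ = 90° − 32.1° = 57.9° to the horizontal. Measuring y along the incline from the free-surface line, vertical depth h = y·sinθ with sinθ = 0.847122.
Along the incline, y_c = h_c/sinθ = 1.60872/0.847122 = 1.89904 m.
The centroid lies 1.54/2 = 0.77 m below the top edge, so the top edge sits at y_top = 1.89904 − 0.77 = 1.12904 m along the incline.

y_top ≈ 1.129 m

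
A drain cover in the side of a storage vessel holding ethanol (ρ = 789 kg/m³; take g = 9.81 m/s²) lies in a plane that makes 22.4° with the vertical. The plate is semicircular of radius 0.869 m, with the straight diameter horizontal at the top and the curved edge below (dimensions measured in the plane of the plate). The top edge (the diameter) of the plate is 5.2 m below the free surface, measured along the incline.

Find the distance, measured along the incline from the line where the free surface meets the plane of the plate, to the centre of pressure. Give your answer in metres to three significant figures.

γ = ρg = 789 × 9.81 / 1000 = 7.74009 kN/m³.
The plate makes 22.4° with the vertical, i.e. θ = 90° − 22.4° = 67.6° to the horizontal. Measuring y along the incline from the free-surface line, vertical depth h = y·sinθ with sinθ = 0.924546.
The centroid of a semicircle lies 4r/(3π) = 0.368815 m from the diameter, here below the top edge, so y_c = 5.2 + 0.368815 = 5.56881 m and h_c = 5.56881 × 0.924546 = 5.14862 m.
A = πr²/2 = π × 0.869²/2 = 1.1862 m².
Resultant F = γ·h_c·A = 7.74009 × 5.14862 × 1.1862 = 47.271 kN.
I_c = (π/8 − 8/(9π))·r⁴ = 0.109757 × 0.869⁴ = 0.0625909 m⁴.
Centre of pressure: y_p = y_c + I_c/(y_c·A) = 5.56881 + 0.0625909/(5.56881 × 1.1862) = 5.56881 + 0.00947525 = 5.57829 m along the plane.

y_p = 5.58 m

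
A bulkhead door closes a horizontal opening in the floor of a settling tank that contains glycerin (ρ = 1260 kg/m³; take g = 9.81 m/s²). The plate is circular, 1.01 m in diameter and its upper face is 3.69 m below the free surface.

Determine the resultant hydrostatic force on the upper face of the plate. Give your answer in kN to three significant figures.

γ = ρg = 1260 × 9.81 / 1000 = 12.3606 kN/m³.
The plate is horizontal, so pressure is uniform at p = γ·h = 12.3606 × 3.69 = 45.6106 kN/m².
A = π(0.505)² = 0.801185 m².
F = p·A = 45.6106 × 0.801185 = 36.5425 kN.

F ≈ 36.5 kN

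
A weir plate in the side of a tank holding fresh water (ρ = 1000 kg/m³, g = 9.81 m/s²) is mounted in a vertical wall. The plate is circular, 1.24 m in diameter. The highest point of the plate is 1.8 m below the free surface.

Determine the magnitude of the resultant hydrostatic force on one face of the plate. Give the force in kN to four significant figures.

γ = ρg = 1000 × 9.81 = 9810 N/m³ = 9.81 kN/m³.
The centroid is at the centre, 0.62 m below the top of the plate, so the centroid depth is h_c = 1.8 + 0.62 = 2.42 m.
A = π(0.62)² = 1.20763 m².
Resultant F = γ·h_c·A = 9.81 × 2.42 × 1.20763 = 28.6694 kN.

F ≈ 28.67 kN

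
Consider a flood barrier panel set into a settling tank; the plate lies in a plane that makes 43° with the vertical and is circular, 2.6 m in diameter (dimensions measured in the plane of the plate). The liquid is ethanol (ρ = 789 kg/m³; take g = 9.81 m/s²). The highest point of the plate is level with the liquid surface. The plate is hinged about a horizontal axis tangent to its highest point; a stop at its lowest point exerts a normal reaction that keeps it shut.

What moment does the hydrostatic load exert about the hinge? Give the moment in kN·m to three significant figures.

M ≈ 63.5 kN·m

γ = ρg = 789 × 9.81 / 1000 = 7.74009 kN/m³.
The plate makes 43° with the vertical, i.e. θ = 90° − 43° = 47° to the horizontal. Measuring y along the incline from the free-surface line, vertical depth h = y·sinθ with sinθ = 0.731354.
The centroid is at the centre, 1.3 m below the top of the plate, so y_c = 1.3 m and h_c = 1.3 × 0.731354 = 0.95076 m.
A = π(1.3)² = 5.30929 m².
Resultant F = γ·h_c·A = 7.74009 × 0.95076 × 5.30929 = 39.0709 kN.
I_c = πr⁴/4 = π × 1.3⁴/4 = 2.24318 m⁴.
Centre of pressure: y_p = y_c + I_c/(y_c·A) = 1.3 + 2.24318/(1.3 × 5.30929) = 1.3 + 0.325001 = 1.625 m along the plane.
The resultant acts 1.3 + 0.325001 = 1.625 m (along the plate) below the hinge at the top edge, so the moment about the hinge is M = F × 1.625 = 39.0709 × 1.625 = 63.4902 kN·m.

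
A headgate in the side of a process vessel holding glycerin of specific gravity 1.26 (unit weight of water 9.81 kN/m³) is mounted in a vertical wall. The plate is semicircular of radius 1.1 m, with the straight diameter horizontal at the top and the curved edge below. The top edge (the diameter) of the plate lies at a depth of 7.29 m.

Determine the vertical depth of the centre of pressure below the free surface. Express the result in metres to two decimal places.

γ = 1.26 × 9.81 = 12.3606 kN/m³.
The centroid of a semicircle lies 4r/(3π) = 0.466854 m from the diameter, here below the top edge, so the centroid depth is h_c = 7.29 + 0.466854 = 7.75685 m.
A = πr²/2 = π × 1.1²/2 = 1.90066 m².
Resultant F = γ·h_c·A = 12.3606 × 7.75685 × 1.90066 = 182.234 kN.
I_c = (π/8 − 8/(9π))·r⁴ = 0.109757 × 1.1⁴ = 0.160695 m⁴.
Centre of pressure: y_p = y_c + I_c/(y_c·A) = 7.75685 + 0.160695/(7.75685 × 1.90066) = 7.75685 + 0.0108996 = 7.76775 m along the plane.

h_p = 7.77 m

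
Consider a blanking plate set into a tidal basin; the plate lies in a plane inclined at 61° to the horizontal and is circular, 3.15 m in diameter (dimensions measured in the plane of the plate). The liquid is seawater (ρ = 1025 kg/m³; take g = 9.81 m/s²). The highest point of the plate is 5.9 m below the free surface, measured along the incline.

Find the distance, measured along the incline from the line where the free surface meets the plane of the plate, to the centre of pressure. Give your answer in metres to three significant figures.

γ = ρg = 1025 × 9.81 / 1000 = 10.05525 kN/m³.
Let θ = 61° be the plate's angle to the horizontal; measure y along the incline from where the plane meets the free surface. Vertical depth h = y·sinθ with sinθ = 0.874620.
The centroid is at the centre, 1.575 m below the top of the plate, so y_c = 5.9 + 1.575 = 7.475 m and h_c = 7.475 × 0.874620 = 6.53778 m.
A = π(1.575)² = 7.79311 m².
Resultant F = γ·h_c·A = 10.05525 × 6.53778 × 7.79311 = 512.311 kN.
I_c = πr⁴/4 = π × 1.575⁴/4 = 4.83295 m⁴.
Centre of pressure: y_p = y_c + I_c/(y_c·A) = 7.475 + 4.83295/(7.475 × 7.79311) = 7.475 + 0.0829641 = 7.55796 m along the plane.

y_p = 7.56 m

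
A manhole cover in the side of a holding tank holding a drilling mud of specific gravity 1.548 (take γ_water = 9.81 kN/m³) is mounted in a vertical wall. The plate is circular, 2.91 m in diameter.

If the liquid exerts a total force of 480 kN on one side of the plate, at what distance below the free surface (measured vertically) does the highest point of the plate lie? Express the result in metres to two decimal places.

γ = 1.548 × 9.81 = 15.18588 kN/m³.
A = π(1.455)² = 6.65083 m².
From F = γ·h_c·A, the centroid depth is h_c = 480/(15.18588 × 6.65083) = 4.75254 m.
The centroid is at the centre, 1.455 m below the top of the plate, so the highest point sits at h_top = 4.75254 − 1.455 = 3.29754 m below the surface.

d_top ≈ 3.30 m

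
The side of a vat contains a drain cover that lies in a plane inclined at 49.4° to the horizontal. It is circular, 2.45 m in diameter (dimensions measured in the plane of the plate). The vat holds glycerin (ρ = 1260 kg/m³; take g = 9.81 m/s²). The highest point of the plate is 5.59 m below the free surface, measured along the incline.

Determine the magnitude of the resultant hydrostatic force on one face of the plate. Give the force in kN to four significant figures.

F ≈ 301.5 kN

γ = ρg = 1260 × 9.81 / 1000 = 12.3606 kN/m³.
Let θ = 49.4° be the plate's angle to the horizontal; measure y along the incline from where the plane meets the free surface. Vertical depth h = y·sinθ with sinθ = 0.759271.
The centroid is at the centre, 1.225 m below the top of the plate, so y_c = 5.59 + 1.225 = 6.815 m and h_c = 6.815 × 0.759271 = 5.17443 m.
A = π(1.225)² = 4.71435 m².
Resultant F = γ·h_c·A = 12.3606 × 5.17443 × 4.71435 = 301.525 kN.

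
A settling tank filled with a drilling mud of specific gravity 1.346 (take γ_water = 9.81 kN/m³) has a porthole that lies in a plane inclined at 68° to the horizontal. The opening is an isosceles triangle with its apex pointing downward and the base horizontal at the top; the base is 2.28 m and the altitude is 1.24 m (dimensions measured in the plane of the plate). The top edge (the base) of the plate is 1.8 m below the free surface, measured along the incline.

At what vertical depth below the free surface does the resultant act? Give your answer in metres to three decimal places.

γ = 1.346 × 9.81 = 13.20426 kN/m³.
Let θ = 68° be the plate's angle to the horizontal; measure y along the incline from where the plane meets the free surface. Vertical depth h = y·sinθ with sinθ = 0.927184.
With the apex down, the centroid sits h/3 = 1.24/3 = 0.413333 m below the base (the top edge), so y_c = 1.8 + 0.413333 = 2.21333 m and h_c = 2.21333 × 0.927184 = 2.05216 m.
A = ½ × 2.28 × 1.24 = 1.4136 m².
Resultant F = γ·h_c·A = 13.20426 × 2.05216 × 1.4136 = 38.3047 kN.
I_c = b·h³/36 = 2.28 × 1.24³/36 = 0.120753 m⁴.
Centre of pressure: y_p = y_c + I_c/(y_c·A) = 2.21333 + 0.120753/(2.21333 × 1.4136) = 2.21333 + 0.0385945 = 2.25192 m along the plane.
Vertically, h_p = y_p·sinθ = 2.25192 × 0.927184 = 2.08794 m.

h_p = 2.088 m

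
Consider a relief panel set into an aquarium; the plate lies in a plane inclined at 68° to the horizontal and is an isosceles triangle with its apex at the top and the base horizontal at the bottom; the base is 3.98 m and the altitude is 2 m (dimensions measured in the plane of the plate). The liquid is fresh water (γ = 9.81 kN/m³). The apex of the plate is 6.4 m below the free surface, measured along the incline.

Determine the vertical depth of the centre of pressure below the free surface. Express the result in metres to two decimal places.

h_p = 7.20 m

γ = 9.81 kN/m³.
Let θ = 68° be the plate's angle to the horizontal; measure y along the incline from where the plane meets the free surface. Vertical depth h = y·sinθ with sinθ = 0.927184.
With the apex up, the centroid sits 2h/3 = 2 × 2/3 = 1.33333 m below the apex, so y_c = 6.4 + 1.33333 = 7.73333 m and h_c = 7.73333 × 0.927184 = 7.17022 m.
A = ½ × 3.98 × 2 = 3.98 m².
Resultant F = γ·h_c·A = 9.81 × 7.17022 × 3.98 = 279.953 kN.
I_c = b·h³/36 = 3.98 × 2³/36 = 0.884444 m⁴.
Centre of pressure: y_p = y_c + I_c/(y_c·A) = 7.73333 + 0.884444/(7.73333 × 3.98) = 7.73333 + 0.0287356 = 7.76207 m along the plane.
Vertically, h_p = y_p·sinθ = 7.76207 × 0.927184 = 7.19687 m.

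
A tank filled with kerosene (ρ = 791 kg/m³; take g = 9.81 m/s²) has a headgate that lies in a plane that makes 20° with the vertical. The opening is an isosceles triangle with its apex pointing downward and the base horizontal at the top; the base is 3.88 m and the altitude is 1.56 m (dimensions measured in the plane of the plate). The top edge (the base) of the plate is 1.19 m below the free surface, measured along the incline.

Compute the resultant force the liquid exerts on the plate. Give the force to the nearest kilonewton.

γ = ρg = 791 × 9.81 / 1000 = 7.75971 kN/m³.
The plate makes 20° with the vertical, i.e. θ = 90° − 20° = 70° to the horizontal. Measuring y along the incline from the free-surface line, vertical depth h = y·sinθ with sinθ = 0.939693.
With the apex down, the centroid sits h/3 = 1.56/3 = 0.52 m below the base (the top edge), so y_c = 1.19 + 0.52 = 1.71 m and h_c = 1.71 × 0.939693 = 1.60688 m.
A = ½ × 3.88 × 1.56 = 3.0264 m².
Resultant F = γ·h_c·A = 7.75971 × 1.60688 × 3.0264 = 37.7359 kN.

F ≈ 38 kN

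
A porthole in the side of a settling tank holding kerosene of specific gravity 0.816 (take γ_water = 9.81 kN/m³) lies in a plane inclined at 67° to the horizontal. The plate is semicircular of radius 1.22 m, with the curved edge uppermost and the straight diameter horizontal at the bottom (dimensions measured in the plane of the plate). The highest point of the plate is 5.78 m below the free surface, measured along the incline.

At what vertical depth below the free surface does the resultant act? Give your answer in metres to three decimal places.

γ = 0.816 × 9.81 = 8.00496 kN/m³.
Let θ = 67° be the plate's angle to the horizontal; measure y along the incline from where the plane meets the free surface. Vertical depth h = y·sinθ with sinθ = 0.920505.
The centroid lies 4r/(3π) = 0.517784 m above the diameter, so r − 4r/(3π) = 1.22 − 0.517784 = 0.702216 m below the topmost point, so y_c = 5.78 + 0.702216 = 6.48222 m and h_c = 6.48222 × 0.920505 = 5.96692 m.
A = πr²/2 = π × 1.22²/2 = 2.33797 m².
Resultant F = γ·h_c·A = 8.00496 × 5.96692 × 2.33797 = 111.673 kN.
I_c = (π/8 − 8/(9π))·r⁴ = 0.109757 × 1.22⁴ = 0.243148 m⁴.
Centre of pressure: y_p = y_c + I_c/(y_c·A) = 6.48222 + 0.243148/(6.48222 × 2.33797) = 6.48222 + 0.0160438 = 6.49826 m along the plane.
Vertically, h_p = y_p·sinθ = 6.49826 × 0.920505 = 5.98168 m.

h_p = 5.982 m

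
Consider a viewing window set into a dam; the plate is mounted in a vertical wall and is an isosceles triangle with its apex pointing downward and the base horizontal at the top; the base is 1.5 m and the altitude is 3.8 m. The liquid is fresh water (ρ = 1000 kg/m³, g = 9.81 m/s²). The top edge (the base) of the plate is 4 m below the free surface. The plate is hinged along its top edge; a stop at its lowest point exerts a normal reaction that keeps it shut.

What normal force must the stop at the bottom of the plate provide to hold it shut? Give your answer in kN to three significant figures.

P ≈ 55.0 kN

γ = ρg = 1000 × 9.81 = 9810 N/m³ = 9.81 kN/m³.
With the apex down, the centroid sits h/3 = 3.8/3 = 1.26667 m below the base (the top edge), so the centroid depth is h_c = 4 + 1.26667 = 5.26667 m.
A = ½ × 1.5 × 3.8 = 2.85 m².
Resultant F = γ·h_c·A = 9.81 × 5.26667 × 2.85 = 147.248 kN.
I_c = b·h³/36 = 1.5 × 3.8³/36 = 2.28633 m⁴.
Centre of pressure: y_p = y_c + I_c/(y_c·A) = 5.26667 + 2.28633/(5.26667 × 2.85) = 5.26667 + 0.15232 = 5.41899 m along the plane.
The resultant acts 1.26667 + 0.15232 = 1.41899 m (along the plate) below the hinge at the top edge, so the moment about the hinge is M = F × 1.41899 = 147.248 × 1.41899 = 208.943 kN·m.
A normal force at the bottom, 3.8 m from the hinge, must supply this moment: P = 208.943/3.8 = 54.985 kN.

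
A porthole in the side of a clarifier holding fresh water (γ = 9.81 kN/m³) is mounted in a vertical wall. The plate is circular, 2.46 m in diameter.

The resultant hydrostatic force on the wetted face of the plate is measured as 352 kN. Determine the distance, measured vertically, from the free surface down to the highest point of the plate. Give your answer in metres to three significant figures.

d_top ≈ 6.32 m

γ = 9.81 kN/m³.
A = π(1.23)² = 4.75292 m².
From F = γ·h_c·A, the centroid depth is h_c = 352/(9.81 × 4.75292) = 7.54941 m.
The centroid is at the centre, 1.23 m below the top of the plate, so the highest point sits at h_top = 7.54941 − 1.23 = 6.31941 m below the surface.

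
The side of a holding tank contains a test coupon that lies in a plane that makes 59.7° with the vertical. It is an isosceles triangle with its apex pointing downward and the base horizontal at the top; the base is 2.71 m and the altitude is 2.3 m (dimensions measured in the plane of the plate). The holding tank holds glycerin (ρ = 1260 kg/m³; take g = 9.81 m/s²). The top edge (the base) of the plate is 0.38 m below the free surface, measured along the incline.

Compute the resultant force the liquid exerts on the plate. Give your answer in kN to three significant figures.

γ = ρg = 1260 × 9.81 / 1000 = 12.3606 kN/m³.
The plate makes 59.7° with the vertical, i.e. θ = 90° − 59.7° = 30.3° to the horizontal. Measuring y along the incline from the free-surface line, vertical depth h = y·sinθ with sinθ = 0.504528.
With the apex down, the centroid sits h/3 = 2.3/3 = 0.766667 m below the base (the top edge), so y_c = 0.38 + 0.766667 = 1.14667 m and h_c = 1.14667 × 0.504528 = 0.578527 m.
A = ½ × 2.71 × 2.3 = 3.1165 m².
Resultant F = γ·h_c·A = 12.3606 × 0.578527 × 3.1165 = 22.2859 kN.

F ≈ 22.3 kN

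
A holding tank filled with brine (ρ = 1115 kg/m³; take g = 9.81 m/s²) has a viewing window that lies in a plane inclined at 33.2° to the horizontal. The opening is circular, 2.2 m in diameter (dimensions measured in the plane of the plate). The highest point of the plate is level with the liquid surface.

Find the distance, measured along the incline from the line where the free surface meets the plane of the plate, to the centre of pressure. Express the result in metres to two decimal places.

y_p = 1.38 m

γ = ρg = 1115 × 9.81 / 1000 = 10.93815 kN/m³.
Let θ = 33.2° be the plate's angle to the horizontal; measure y along the incline from where the plane meets the free surface. Vertical depth h = y·sinθ with sinθ = 0.547563.
The centroid is at the centre, 1.1 m below the top of the plate, so y_c = 1.1 m and h_c = 1.1 × 0.547563 = 0.602319 m.
A = π(1.1)² = 3.80133 m².
Resultant F = γ·h_c·A = 10.93815 × 0.602319 × 3.80133 = 25.0441 kN.
I_c = πr⁴/4 = π × 1.1⁴/4 = 1.1499 m⁴.
Centre of pressure: y_p = y_c + I_c/(y_c·A) = 1.1 + 1.1499/(1.1 × 3.80133) = 1.1 + 0.274999 = 1.375 m along the plane.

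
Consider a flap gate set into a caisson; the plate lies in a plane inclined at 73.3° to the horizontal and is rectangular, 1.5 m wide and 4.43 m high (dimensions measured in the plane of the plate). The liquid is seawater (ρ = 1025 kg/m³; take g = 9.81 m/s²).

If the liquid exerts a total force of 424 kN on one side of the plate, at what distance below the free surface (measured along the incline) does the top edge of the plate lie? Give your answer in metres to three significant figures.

y_top ≈ 4.41 m

γ = ρg = 1025 × 9.81 / 1000 = 10.05525 kN/m³.
A = 1.5 × 4.43 = 6.645 m².
From F = γ·h_c·A, the centroid depth is h_c = 424/(10.05525 × 6.645) = 6.34568 m.
Let θ = 73.3° be the plate's angle to the horizontal; measure y along the incline from where the plane meets the free surface. Vertical depth h = y·sinθ with sinθ = 0.957822.
Along the incline, y_c = h_c/sinθ = 6.34568/0.957822 = 6.62511 m.
The centroid lies 4.43/2 = 2.215 m below the top edge, so the top edge sits at y_top = 6.62511 − 2.215 = 4.41011 m along the incline.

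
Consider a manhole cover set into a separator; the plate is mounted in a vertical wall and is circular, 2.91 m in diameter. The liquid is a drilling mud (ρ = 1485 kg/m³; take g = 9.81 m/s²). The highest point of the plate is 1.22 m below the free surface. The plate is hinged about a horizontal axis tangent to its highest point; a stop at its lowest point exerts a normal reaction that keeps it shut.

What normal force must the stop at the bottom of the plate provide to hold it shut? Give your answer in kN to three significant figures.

P ≈ 147 kN

γ = ρg = 1485 × 9.81 / 1000 = 14.56785 kN/m³.
The centroid is at the centre, 1.455 m below the top of the plate, so the centroid depth is h_c = 1.22 + 1.455 = 2.675 m.
A = π(1.455)² = 6.65083 m².
Resultant F = γ·h_c·A = 14.56785 × 2.675 × 6.65083 = 259.176 kN.
I_c = πr⁴/4 = π × 1.455⁴/4 = 3.51999 m⁴.
Centre of pressure: y_p = y_c + I_c/(y_c·A) = 2.675 + 3.51999/(2.675 × 6.65083) = 2.675 + 0.197853 = 2.87285 m along the plane.
The resultant acts 1.455 + 0.197853 = 1.65285 m (along the plate) below the hinge at the top edge, so the moment about the hinge is M = F × 1.65285 = 259.176 × 1.65285 = 428.379 kN·m.
A normal force at the bottom, 2.91 m from the hinge, must supply this moment: P = 428.379/2.91 = 147.209 kN.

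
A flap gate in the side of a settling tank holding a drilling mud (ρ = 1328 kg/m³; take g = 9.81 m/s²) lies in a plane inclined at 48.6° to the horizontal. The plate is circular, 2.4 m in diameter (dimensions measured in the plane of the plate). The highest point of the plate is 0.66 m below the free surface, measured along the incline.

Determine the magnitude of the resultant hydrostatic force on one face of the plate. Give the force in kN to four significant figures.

F ≈ 82.23 kN

γ = ρg = 1328 × 9.81 / 1000 = 13.02768 kN/m³.
Let θ = 48.6° be the plate's angle to the horizontal; measure y along the incline from where the plane meets the free surface. Vertical depth h = y·sinθ with sinθ = 0.750111.
The centroid is at the centre, 1.2 m below the top of the plate, so y_c = 0.66 + 1.2 = 1.86 m and h_c = 1.86 × 0.750111 = 1.39521 m.
A = π(1.2)² = 4.52389 m².
Resultant F = γ·h_c·A = 13.02768 × 1.39521 × 4.52389 = 82.2278 kN.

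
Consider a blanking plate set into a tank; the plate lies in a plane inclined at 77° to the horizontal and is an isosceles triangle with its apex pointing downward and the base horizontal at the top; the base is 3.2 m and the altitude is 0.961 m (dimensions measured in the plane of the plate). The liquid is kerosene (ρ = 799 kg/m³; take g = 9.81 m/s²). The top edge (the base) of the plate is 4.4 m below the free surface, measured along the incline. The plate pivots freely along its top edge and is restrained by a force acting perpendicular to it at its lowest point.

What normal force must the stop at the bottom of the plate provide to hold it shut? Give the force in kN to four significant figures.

P ≈ 19.10 kN

γ = ρg = 799 × 9.81 / 1000 = 7.83819 kN/m³.
Let θ = 77° be the plate's angle to the horizontal; measure y along the incline from where the plane meets the free surface. Vertical depth h = y·sinθ with sinθ = 0.974370.
With the apex down, the centroid sits h/3 = 0.961/3 = 0.320333 m below the base (the top edge), so y_c = 4.4 + 0.320333 = 4.72033 m and h_c = 4.72033 × 0.974370 = 4.59935 m.
A = ½ × 3.2 × 0.961 = 1.5376 m².
Resultant F = γ·h_c·A = 7.83819 × 4.59935 × 1.5376 = 55.4314 kN.
I_c = b·h³/36 = 3.2 × 0.961³/36 = 0.0788892 m⁴.
Centre of pressure: y_p = y_c + I_c/(y_c·A) = 4.72033 + 0.0788892/(4.72033 × 1.5376) = 4.72033 + 0.0108693 = 4.7312 m along the plane.
The resultant acts 0.320333 + 0.0108693 = 0.331202 m (along the plate) below the hinge at the top edge, so the moment about the hinge is M = F × 0.331202 = 55.4314 × 0.331202 = 18.359 kN·m.
A normal force at the bottom, 0.961 m from the hinge, must supply this moment: P = 18.359/0.961 = 19.1041 kN.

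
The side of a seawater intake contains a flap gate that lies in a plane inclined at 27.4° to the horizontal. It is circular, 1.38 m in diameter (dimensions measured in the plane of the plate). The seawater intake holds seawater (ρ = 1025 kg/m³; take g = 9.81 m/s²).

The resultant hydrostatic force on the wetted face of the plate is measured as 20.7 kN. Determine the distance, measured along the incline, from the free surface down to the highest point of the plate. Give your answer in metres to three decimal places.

γ = ρg = 1025 × 9.81 / 1000 = 10.05525 kN/m³.
A = π(0.69)² = 1.49571 m².
From F = γ·h_c·A, the centroid depth is h_c = 20.7/(10.05525 × 1.49571) = 1.37635 m.
Let θ = 27.4° be the plate's angle to the horizontal; measure y along the incline from where the plane meets the free surface. Vertical depth h = y·sinθ with sinθ = 0.460200.
Along the incline, y_c = h_c/sinθ = 1.37635/0.460200 = 2.99076 m.
The centroid is at the centre, 0.69 m below the top of the plate, so the highest point sits at y_top = 2.99076 − 0.69 = 2.30076 m along the incline.

y_top ≈ 2.301 m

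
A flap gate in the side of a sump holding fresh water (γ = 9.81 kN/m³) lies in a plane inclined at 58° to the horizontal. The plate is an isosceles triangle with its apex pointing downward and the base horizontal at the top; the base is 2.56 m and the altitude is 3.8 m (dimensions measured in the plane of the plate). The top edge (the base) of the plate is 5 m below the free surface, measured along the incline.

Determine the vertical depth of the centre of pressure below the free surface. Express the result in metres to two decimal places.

h_p = 5.42 m

γ = 9.81 kN/m³.
Let θ = 58° be the plate's angle to the horizontal; measure y along the incline from where the plane meets the free surface. Vertical depth h = y·sinθ with sinθ = 0.848048.
With the apex down, the centroid sits h/3 = 3.8/3 = 1.26667 m below the base (the top edge), so y_c = 5 + 1.26667 = 6.26667 m and h_c = 6.26667 × 0.848048 = 5.31444 m.
A = ½ × 2.56 × 3.8 = 4.864 m².
Resultant F = γ·h_c·A = 9.81 × 5.31444 × 4.864 = 253.583 kN.
I_c = b·h³/36 = 2.56 × 3.8³/36 = 3.90201 m⁴.
Centre of pressure: y_p = y_c + I_c/(y_c·A) = 6.26667 + 3.90201/(6.26667 × 4.864) = 6.26667 + 0.128014 = 6.39468 m along the plane.
Vertically, h_p = y_p·sinθ = 6.39468 × 0.848048 = 5.423 m.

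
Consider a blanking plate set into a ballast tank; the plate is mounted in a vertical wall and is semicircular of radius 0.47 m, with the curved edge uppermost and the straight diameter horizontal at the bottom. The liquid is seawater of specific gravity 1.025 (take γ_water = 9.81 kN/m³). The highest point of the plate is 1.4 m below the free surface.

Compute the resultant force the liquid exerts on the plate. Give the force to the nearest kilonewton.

γ = 1.025 × 9.81 = 10.05525 kN/m³.
The centroid lies 4r/(3π) = 0.199474 m above the diameter, so r − 4r/(3π) = 0.47 − 0.199474 = 0.270526 m below the topmost point, so the centroid depth is h_c = 1.4 + 0.270526 = 1.67053 m.
A = πr²/2 = π × 0.47²/2 = 0.346989 m².
Resultant F = γ·h_c·A = 10.05525 × 1.67053 × 0.346989 = 5.82858 kN.

F ≈ 6 kN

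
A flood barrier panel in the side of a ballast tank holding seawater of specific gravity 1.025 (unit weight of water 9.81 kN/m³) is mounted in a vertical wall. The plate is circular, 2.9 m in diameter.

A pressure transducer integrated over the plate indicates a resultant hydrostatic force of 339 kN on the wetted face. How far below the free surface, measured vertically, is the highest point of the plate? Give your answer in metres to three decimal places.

d_top ≈ 3.654 m

γ = 1.025 × 9.81 = 10.05525 kN/m³.
A = π(1.45)² = 6.6052 m².
From F = γ·h_c·A, the centroid depth is h_c = 339/(10.05525 × 6.6052) = 5.10412 m.
The centroid is at the centre, 1.45 m below the top of the plate, so the highest point sits at h_top = 5.10412 − 1.45 = 3.65412 m below the surface.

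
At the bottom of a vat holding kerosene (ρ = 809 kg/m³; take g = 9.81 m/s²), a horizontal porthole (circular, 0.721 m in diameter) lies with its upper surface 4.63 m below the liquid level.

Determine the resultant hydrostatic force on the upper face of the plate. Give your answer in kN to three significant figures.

γ = ρg = 809 × 9.81 / 1000 = 7.93629 kN/m³.
The plate is horizontal, so pressure is uniform at p = γ·h = 7.93629 × 4.63 = 36.745 kN/m².
A = π(0.3605)² = 0.408282 m².
F = p·A = 36.745 × 0.408282 = 15.0023 kN.

F ≈ 15.0 kN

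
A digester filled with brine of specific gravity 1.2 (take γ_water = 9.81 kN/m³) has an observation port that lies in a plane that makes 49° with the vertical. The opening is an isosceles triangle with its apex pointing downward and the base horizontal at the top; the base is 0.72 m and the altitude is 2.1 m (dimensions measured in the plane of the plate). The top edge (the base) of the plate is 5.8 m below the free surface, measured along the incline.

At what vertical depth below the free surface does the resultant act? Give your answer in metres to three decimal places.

h_p = 4.289 m

γ = 1.2 × 9.81 = 11.772 kN/m³.
The plate makes 49° with the vertical, i.e. θ = 90° − 49° = 41° to the horizontal. Measuring y along the incline from the free-surface line, vertical depth h = y·sinθ with sinθ = 0.656059.
With the apex down, the centroid sits h/3 = 2.1/3 = 0.7 m below the base (the top edge), so y_c = 5.8 + 0.7 = 6.5 m and h_c = 6.5 × 0.656059 = 4.26438 m.
A = ½ × 0.72 × 2.1 = 0.756 m².
Resultant F = γ·h_c·A = 11.772 × 4.26438 × 0.756 = 37.9514 kN.
I_c = b·h³/36 = 0.72 × 2.1³/36 = 0.18522 m⁴.
Centre of pressure: y_p = y_c + I_c/(y_c·A) = 6.5 + 0.18522/(6.5 × 0.756) = 6.5 + 0.0376923 = 6.53769 m along the plane.
Vertically, h_p = y_p·sinθ = 6.53769 × 0.656059 = 4.28911 m.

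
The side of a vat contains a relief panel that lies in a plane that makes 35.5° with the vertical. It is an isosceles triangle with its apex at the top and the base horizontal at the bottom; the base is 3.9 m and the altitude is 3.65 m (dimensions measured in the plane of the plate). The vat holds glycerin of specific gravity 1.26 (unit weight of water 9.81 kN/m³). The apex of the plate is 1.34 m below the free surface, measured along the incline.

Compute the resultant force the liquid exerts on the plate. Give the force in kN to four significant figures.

γ = 1.26 × 9.81 = 12.3606 kN/m³.
The plate makes 35.5° with the vertical, i.e. θ = 90° − 35.5° = 54.5° to the horizontal. Measuring y along the incline from the free-surface line, vertical depth h = y·sinθ with sinθ = 0.814116.
With the apex up, the centroid sits 2h/3 = 2 × 3.65/3 = 2.43333 m below the apex, so y_c = 1.34 + 2.43333 = 3.77333 m and h_c = 3.77333 × 0.814116 = 3.07193 m.
A = ½ × 3.9 × 3.65 = 7.1175 m².
Resultant F = γ·h_c·A = 12.3606 × 3.07193 × 7.1175 = 270.258 kN.

F ≈ 270.3 kN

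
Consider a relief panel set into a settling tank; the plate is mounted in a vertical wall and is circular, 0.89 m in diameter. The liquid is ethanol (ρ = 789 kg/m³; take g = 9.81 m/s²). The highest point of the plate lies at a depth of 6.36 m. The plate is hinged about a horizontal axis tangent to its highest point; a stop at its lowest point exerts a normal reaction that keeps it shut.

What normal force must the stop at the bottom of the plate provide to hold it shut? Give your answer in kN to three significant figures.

P ≈ 16.7 kN

γ = ρg = 789 × 9.81 / 1000 = 7.74009 kN/m³.
The centroid is at the centre, 0.445 m below the top of the plate, so the centroid depth is h_c = 6.36 + 0.445 = 6.805 m.
A = π(0.445)² = 0.622114 m².
Resultant F = γ·h_c·A = 7.74009 × 6.805 × 0.622114 = 32.7676 kN.
I_c = πr⁴/4 = π × 0.445⁴/4 = 0.0307985 m⁴.
Centre of pressure: y_p = y_c + I_c/(y_c·A) = 6.805 + 0.0307985/(6.805 × 0.622114) = 6.805 + 0.00727497 = 6.81227 m along the plane.
The resultant acts 0.445 + 0.00727497 = 0.452275 m (along the plate) below the hinge at the top edge, so the moment about the hinge is M = F × 0.452275 = 32.7676 × 0.452275 = 14.82 kN·m.
A normal force at the bottom, 0.89 m from the hinge, must supply this moment: P = 14.82/0.89 = 16.6517 kN.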